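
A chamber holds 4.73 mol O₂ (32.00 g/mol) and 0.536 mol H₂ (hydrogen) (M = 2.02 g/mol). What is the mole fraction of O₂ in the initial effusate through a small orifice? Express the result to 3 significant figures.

0.689

Effusion rate of each component ∝ n_i/√M_i (partial pressure × 1/√M).
x_O₂(eff) = (n_O₂/√M_O₂) / (n_O₂/√M_O₂ + n_H₂/√M_H₂)
= (4.73/√32.00) / (4.73/√32.00 + 0.536/√2.02) = 0.8362/(0.8362 + 0.3771) = 0.689.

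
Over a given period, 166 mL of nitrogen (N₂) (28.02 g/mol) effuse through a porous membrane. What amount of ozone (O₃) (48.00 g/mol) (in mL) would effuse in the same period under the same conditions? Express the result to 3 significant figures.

By Graham's law, rate_O₃/rate_N₂ = √(M_N₂/M_O₃) = √(28.02/48.00) = √0.5837 = 0.7640.
So the volume for O₃ is 166 × 0.7640 = 127 mL.

127 mL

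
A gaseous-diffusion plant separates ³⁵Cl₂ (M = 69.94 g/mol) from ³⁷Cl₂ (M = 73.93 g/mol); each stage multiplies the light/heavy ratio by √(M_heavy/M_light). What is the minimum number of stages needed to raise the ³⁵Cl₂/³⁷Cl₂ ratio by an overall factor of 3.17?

42

Per stage α = (73.93/69.94)^(1/2) = 1.05705^0.5, giving ln α = 0.02774.
Need α^N ≥ 3.17 ⇒ N ≥ ln(3.17) / ln α = 1.154 / 0.02774 = 41.59.
Rounding up, N = 42 stages.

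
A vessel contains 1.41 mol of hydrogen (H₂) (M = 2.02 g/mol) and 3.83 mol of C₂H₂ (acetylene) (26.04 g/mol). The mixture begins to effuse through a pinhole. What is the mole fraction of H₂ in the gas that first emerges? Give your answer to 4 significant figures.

Each component's effusion rate ∝ (its partial pressure)·(1/√M) ∝ n_i/√M_i.
Mole fraction of H₂ in the effusate = (n_H₂/√M_H₂) / (n_H₂/√M_H₂ + n_C₂H₂/√M_C₂H₂)
= (1.41/√2.02) / (1.41/√2.02 + 3.83/√26.04) = 0.9921/(0.9921 + 0.7505) = 0.5693.

0.5693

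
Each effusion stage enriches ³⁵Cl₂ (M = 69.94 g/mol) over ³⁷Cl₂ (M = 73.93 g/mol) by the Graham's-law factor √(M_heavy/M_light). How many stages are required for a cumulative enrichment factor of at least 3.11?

41

With α = √(73.93/69.94) per stage, ln α = ½ ln(1.05705) = 0.02774.
Need α^N ≥ 3.11 ⇒ N ≥ ln(3.11) / ln α = 1.135 / 0.02774 = 40.90.
So at least 41 stages are needed.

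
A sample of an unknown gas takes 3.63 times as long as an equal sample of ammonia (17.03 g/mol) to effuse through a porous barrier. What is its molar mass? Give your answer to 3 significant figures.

224 g/mol

Graham's law gives t_X/t_NH₃ = √(M_X/M_NH₃).
3.63 = √(M_X/17.03)
M_X = 17.03 × 3.63² = 17.03 × 13.18 = 224 g/mol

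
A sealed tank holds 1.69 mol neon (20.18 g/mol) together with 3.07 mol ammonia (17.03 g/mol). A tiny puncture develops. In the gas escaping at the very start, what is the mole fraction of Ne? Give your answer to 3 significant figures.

0.336

Effusion rate of each component ∝ n_i/√M_i (partial pressure × 1/√M).
Mole fraction of Ne in the effusate = (n_Ne/√M_Ne) / (n_Ne/√M_Ne + n_NH₃/√M_NH₃)
= (1.69/√20.18) / (1.69/√20.18 + 3.07/√17.03) = 0.3762/(0.3762 + 0.7439) = 0.336.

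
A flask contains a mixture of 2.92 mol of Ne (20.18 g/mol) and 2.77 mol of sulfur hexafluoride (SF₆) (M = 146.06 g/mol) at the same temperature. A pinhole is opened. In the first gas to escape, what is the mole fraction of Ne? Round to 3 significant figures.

Rate_i ∝ x_i/√M_i (Graham's law weighted by mole fraction), so the effusate composition follows n_i/√M_i.
x_Ne(eff) = (n_Ne/√M_Ne) / (n_Ne/√M_Ne + n_SF₆/√M_SF₆)
= (2.92/√20.18) / (2.92/√20.18 + 2.77/√146.06) = 0.6500/(0.6500 + 0.2292) = 0.739.

0.739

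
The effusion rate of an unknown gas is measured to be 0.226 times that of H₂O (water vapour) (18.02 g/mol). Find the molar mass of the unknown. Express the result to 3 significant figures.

By Graham's law, rate_X/rate_H₂O = √(M_H₂O/M_X).
0.226 = √(18.02/M_X)
M_X = 18.02 / 0.226² = 18.02 / 0.05108 = 353 g/mol

353 g/mol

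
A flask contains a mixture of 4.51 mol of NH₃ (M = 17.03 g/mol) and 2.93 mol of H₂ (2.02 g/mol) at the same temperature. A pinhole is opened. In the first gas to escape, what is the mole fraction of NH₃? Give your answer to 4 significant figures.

0.3465

Rate_i ∝ x_i/√M_i (Graham's law weighted by mole fraction), so the effusate composition follows n_i/√M_i.
So x_NH₃ in the escaping gas = (n_NH₃/√M_NH₃) / Σ(n_i/√M_i)
= (4.51/√17.03) / (4.51/√17.03 + 2.93/√2.02) = 1.093/(1.093 + 2.062) = 0.3465.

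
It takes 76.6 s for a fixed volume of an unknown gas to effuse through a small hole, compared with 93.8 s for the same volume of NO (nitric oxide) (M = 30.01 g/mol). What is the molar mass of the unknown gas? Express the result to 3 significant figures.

20.0 g/mol

From Graham's law, t_X/t_NO = √(M_X/M_NO).
76.6/93.8 = 0.8166 = √(M_X/30.01)
M_X = 30.01 × 0.8166² = 30.01 × 0.6669 = 20.0 g/mol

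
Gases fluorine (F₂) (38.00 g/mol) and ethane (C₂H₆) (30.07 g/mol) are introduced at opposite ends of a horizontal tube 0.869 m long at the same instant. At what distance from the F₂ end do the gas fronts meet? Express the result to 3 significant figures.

Distances travelled in equal time are proportional to diffusion rates, so d_F₂/d_C₂H₆ = √(M_C₂H₆/M_F₂) = √(30.07/38.00) = 0.8896.
With d_F₂ + d_C₂H₆ = 0.869 m, d_C₂H₆ = 0.869/(1 + 0.8896) = 0.4599 m.
d_F₂ = 0.869 − 0.4599 = 0.409 m.

0.409 m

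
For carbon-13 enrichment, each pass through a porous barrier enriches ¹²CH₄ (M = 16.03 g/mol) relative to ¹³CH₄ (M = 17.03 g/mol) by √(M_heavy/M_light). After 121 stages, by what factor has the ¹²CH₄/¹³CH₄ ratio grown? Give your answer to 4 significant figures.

After 121 stages the ratio has grown by (√(17.03/16.03))^121 = (17.03/16.03)^(121/2).
= 1.06238^(121/2) = 38.91.

38.91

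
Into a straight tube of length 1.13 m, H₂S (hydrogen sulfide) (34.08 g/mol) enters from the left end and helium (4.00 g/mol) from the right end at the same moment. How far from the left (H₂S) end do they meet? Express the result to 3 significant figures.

Graham's law gives d_H₂S/d_He = rate_H₂S/rate_He = √(M_He/M_H₂S) = √(4.00/34.08) = 0.3426.
With d_H₂S + d_He = 1.13 m, d_He = 1.13/(1 + 0.3426) = 0.8417 m.
d_H₂S = 1.13 − 0.8417 = 0.288 m.

0.288 m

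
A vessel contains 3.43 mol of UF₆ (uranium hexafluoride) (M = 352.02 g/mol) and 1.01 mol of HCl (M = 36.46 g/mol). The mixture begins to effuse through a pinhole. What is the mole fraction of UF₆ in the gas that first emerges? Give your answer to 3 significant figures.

0.522

The effusion rate of species i is ∝ p_i/√M_i ∝ n_i/√M_i.
So x_UF₆ in the escaping gas = (n_UF₆/√M_UF₆) / Σ(n_i/√M_i)
= (3.43/√352.02) / (3.43/√352.02 + 1.01/√36.46) = 0.1828/(0.1828 + 0.1673) = 0.522.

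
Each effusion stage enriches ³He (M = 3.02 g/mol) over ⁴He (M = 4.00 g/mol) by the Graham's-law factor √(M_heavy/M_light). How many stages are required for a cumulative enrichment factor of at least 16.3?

With α = √(4.00/3.02) per stage, ln α = ½ ln(1.32450) = 0.1405.
Need α^N ≥ 16.3 ⇒ N ≥ ln(16.3) / ln α = 2.791 / 0.1405 = 19.86.
Minimum whole number of stages: N = 20.

20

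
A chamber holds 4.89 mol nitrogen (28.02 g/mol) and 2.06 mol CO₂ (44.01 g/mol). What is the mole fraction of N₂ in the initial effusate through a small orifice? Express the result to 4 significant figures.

The effusion rate of species i is ∝ p_i/√M_i ∝ n_i/√M_i.
Mole fraction of N₂ in the effusate = (n_N₂/√M_N₂) / (n_N₂/√M_N₂ + n_CO₂/√M_CO₂)
= (4.89/√28.02) / (4.89/√28.02 + 2.06/√44.01) = 0.9238/(0.9238 + 0.3105) = 0.7484.

0.7484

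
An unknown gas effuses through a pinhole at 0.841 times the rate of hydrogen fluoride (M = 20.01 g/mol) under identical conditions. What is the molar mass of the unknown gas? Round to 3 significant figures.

28.3 g/mol

Graham's law gives rate_X/rate_HF = √(M_HF/M_X).
0.841 = √(20.01/M_X)
M_X = 20.01 / 0.841² = 20.01 / 0.7073 = 28.3 g/mol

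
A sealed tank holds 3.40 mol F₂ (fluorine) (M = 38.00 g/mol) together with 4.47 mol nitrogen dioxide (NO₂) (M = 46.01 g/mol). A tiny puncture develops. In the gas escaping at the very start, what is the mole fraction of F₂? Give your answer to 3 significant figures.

Effusion rate of each component ∝ n_i/√M_i (partial pressure × 1/√M).
x_F₂(eff) = (n_F₂/√M_F₂) / (n_F₂/√M_F₂ + n_NO₂/√M_NO₂)
= (3.40/√38.00) / (3.40/√38.00 + 4.47/√46.01) = 0.5516/(0.5516 + 0.6590) = 0.456.

0.456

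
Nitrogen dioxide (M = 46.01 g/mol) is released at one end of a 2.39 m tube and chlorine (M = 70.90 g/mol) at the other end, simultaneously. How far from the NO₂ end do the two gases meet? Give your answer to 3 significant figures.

1.32 m

Graham's law gives d_NO₂/d_Cl₂ = rate_NO₂/rate_Cl₂ = √(M_Cl₂/M_NO₂) = √(70.90/46.01) = 1.241.
With d_NO₂ + d_Cl₂ = 2.39 m, d_Cl₂ = 2.39/(1 + 1.241) = 1.066 m.
d_NO₂ = 2.39 − 1.066 = 1.32 m.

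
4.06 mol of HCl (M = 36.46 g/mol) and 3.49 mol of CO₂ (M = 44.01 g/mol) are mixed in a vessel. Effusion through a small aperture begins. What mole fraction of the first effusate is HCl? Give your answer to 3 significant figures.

Each component's effusion rate ∝ (its partial pressure)·(1/√M) ∝ n_i/√M_i.
Mole fraction of HCl in the effusate = (n_HCl/√M_HCl) / (n_HCl/√M_HCl + n_CO₂/√M_CO₂)
= (4.06/√36.46) / (4.06/√36.46 + 3.49/√44.01) = 0.6724/(0.6724 + 0.5261) = 0.561.

0.561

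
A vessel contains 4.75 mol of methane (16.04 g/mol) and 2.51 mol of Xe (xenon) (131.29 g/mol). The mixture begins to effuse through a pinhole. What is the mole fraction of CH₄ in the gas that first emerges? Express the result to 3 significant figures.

0.844

Effusion rate of each component ∝ n_i/√M_i (partial pressure × 1/√M).
x_CH₄(eff) = (n_CH₄/√M_CH₄) / (n_CH₄/√M_CH₄ + n_Xe/√M_Xe)
= (4.75/√16.04) / (4.75/√16.04 + 2.51/√131.29) = 1.186/(1.186 + 0.2191) = 0.844.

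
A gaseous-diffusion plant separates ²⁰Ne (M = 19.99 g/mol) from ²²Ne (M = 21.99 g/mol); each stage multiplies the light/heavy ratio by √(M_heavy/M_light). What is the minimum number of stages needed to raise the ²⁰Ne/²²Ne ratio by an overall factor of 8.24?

With α = √(21.99/19.99) per stage, ln α = ½ ln(1.10005) = 0.04768.
Need α^N ≥ 8.24 ⇒ N ≥ ln(8.24) / ln α = 2.109 / 0.04768 = 44.23.
Minimum whole number of stages: N = 45.

45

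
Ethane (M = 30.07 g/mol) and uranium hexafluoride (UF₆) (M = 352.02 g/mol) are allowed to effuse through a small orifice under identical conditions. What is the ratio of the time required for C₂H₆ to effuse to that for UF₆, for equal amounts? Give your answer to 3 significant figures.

From Graham's law, t_C₂H₆/t_UF₆ = √(M_C₂H₆/M_UF₆) = √(30.07/352.02) = √0.08542 = 0.292.

0.292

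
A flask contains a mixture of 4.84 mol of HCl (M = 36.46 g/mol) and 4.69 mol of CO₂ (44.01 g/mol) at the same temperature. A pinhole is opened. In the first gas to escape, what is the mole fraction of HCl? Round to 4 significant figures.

Each component's effusion rate ∝ (its partial pressure)·(1/√M) ∝ n_i/√M_i.
So x_HCl in the escaping gas = (n_HCl/√M_HCl) / Σ(n_i/√M_i)
= (4.84/√36.46) / (4.84/√36.46 + 4.69/√44.01) = 0.8016/(0.8016 + 0.7070) = 0.5314.

0.5314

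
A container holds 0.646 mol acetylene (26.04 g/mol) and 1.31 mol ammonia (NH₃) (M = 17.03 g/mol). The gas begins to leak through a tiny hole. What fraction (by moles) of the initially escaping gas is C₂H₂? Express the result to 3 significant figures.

0.285

Effusion rate of each component ∝ n_i/√M_i (partial pressure × 1/√M).
x_C₂H₂(eff) = (n_C₂H₂/√M_C₂H₂) / (n_C₂H₂/√M_C₂H₂ + n_NH₃/√M_NH₃)
= (0.646/√26.04) / (0.646/√26.04 + 1.31/√17.03) = 0.1266/(0.1266 + 0.3174) = 0.285.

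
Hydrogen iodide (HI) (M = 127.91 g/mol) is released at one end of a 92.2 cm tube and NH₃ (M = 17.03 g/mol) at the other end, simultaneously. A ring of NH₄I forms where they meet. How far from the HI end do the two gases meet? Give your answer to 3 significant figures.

In equal time, each gas travels a distance ∝ its rate ∝ 1/√M, so d_HI/d_NH₃ = √(M_NH₃/M_HI) = √(17.03/127.91) = 0.3649.
With d_HI + d_NH₃ = 92.2 cm, d_NH₃ = 92.2/(1 + 0.3649) = 67.55 cm.
d_HI = 92.2 − 67.55 = 24.6 cm.

24.6 cm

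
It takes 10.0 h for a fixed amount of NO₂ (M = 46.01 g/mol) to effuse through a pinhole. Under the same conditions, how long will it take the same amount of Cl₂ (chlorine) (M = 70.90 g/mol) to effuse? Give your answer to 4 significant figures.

12.41 h

From Graham's law, t_Cl₂/t_NO₂ = √(M_Cl₂/M_NO₂) = √(70.90/46.01) = √1.541 = 1.241.
So the time for Cl₂ is 10.0 × 1.241 = 12.41 h.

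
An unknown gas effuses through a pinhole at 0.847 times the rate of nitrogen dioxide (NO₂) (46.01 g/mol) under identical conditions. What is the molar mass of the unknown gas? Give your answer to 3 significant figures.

Using Graham's law: rate_X/rate_NO₂ = √(M_NO₂/M_X).
0.847 = √(46.01/M_X)
M_X = 46.01 / 0.847² = 46.01 / 0.7174 = 64.1 g/mol

64.1 g/mol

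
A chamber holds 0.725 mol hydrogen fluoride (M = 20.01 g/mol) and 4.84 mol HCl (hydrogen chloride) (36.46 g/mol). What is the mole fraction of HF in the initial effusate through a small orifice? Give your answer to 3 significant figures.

The effusion rate of species i is ∝ p_i/√M_i ∝ n_i/√M_i.
So x_HF in the escaping gas = (n_HF/√M_HF) / Σ(n_i/√M_i)
= (0.725/√20.01) / (0.725/√20.01 + 4.84/√36.46) = 0.1621/(0.1621 + 0.8016) = 0.168.

0.168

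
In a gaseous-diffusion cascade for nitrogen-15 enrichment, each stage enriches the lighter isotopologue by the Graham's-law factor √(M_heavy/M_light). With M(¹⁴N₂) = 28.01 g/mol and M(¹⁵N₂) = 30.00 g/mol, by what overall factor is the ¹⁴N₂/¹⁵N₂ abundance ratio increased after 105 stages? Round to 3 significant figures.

Each stage multiplies the ratio by α = √(30.00/28.01), so after 105 stages the overall factor is α^105 = (30.00/28.01)^(105/2).
= 1.07105^(105/2) = 36.7.

36.7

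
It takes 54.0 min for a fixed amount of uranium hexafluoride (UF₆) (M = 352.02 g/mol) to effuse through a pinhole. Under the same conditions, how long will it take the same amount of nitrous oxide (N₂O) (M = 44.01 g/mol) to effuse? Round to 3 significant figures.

19.1 min

By Graham's law, t_N₂O/t_UF₆ = √(M_N₂O/M_UF₆) = √(44.01/352.02) = √0.1250 = 0.3536.
So the time for N₂O is 54.0 × 0.3536 = 19.1 min.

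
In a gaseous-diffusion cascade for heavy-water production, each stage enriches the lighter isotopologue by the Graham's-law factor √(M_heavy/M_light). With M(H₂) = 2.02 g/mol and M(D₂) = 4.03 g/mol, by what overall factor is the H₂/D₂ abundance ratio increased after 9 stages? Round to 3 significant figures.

Overall factor = α^9 with α = √(4.03/2.02), i.e. (4.03/2.02)^(9/2).
= 1.99505^(9/2) = 22.4.

22.4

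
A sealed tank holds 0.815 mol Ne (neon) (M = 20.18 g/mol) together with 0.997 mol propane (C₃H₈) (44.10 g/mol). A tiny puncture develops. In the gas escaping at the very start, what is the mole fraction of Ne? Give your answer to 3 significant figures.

The effusion rate of species i is ∝ p_i/√M_i ∝ n_i/√M_i.
x_Ne(eff) = (n_Ne/√M_Ne) / (n_Ne/√M_Ne + n_C₃H₈/√M_C₃H₈)
= (0.815/√20.18) / (0.815/√20.18 + 0.997/√44.10) = 0.1814/(0.1814 + 0.1501) = 0.547.

0.547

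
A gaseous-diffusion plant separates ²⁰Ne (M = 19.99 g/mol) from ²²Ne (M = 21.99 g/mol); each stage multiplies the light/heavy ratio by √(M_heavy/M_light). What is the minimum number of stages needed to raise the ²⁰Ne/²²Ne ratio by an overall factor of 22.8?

66

Single-stage factor α = √(21.99/19.99), so ln α = ½ ln(1.10005) = 0.04768.
Need α^N ≥ 22.8 ⇒ N ≥ ln(22.8) / ln α = 3.127 / 0.04768 = 65.58.
So at least 66 stages are needed.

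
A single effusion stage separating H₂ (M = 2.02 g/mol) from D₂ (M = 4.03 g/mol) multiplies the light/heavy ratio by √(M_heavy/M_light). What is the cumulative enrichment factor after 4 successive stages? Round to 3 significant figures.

3.98

The single-stage factor is √(M_heavy/M_light), so 4 stages give [√(4.03/2.02)]^4 = (4.03/2.02)^(4/2).
= 1.99505^2 = 3.98.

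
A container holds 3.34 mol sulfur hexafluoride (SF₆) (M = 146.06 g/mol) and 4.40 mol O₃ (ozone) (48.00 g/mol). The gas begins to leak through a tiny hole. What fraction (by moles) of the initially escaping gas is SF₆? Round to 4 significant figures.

The effusion rate of species i is ∝ p_i/√M_i ∝ n_i/√M_i.
x_SF₆(eff) = (n_SF₆/√M_SF₆) / (n_SF₆/√M_SF₆ + n_O₃/√M_O₃)
= (3.34/√146.06) / (3.34/√146.06 + 4.40/√48.00) = 0.2764/(0.2764 + 0.6351) = 0.3032.

0.3032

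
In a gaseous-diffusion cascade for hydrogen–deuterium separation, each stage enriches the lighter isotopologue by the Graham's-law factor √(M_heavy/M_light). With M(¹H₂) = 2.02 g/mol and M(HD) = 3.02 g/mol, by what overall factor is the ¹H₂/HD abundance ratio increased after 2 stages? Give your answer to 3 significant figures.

Each stage multiplies the ratio by α = √(3.02/2.02), so after 2 stages the overall factor is α^2 = (3.02/2.02)^(2/2).
= 1.49505^1 = 1.50.

1.50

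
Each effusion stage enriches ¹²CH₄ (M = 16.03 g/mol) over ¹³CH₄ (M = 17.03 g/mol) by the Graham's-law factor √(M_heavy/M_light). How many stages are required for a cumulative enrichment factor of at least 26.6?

With α = √(17.03/16.03) per stage, ln α = ½ ln(1.06238) = 0.03026.
Need α^N ≥ 26.6 ⇒ N ≥ ln(26.6) / ln α = 3.281 / 0.03026 = 108.43.
Rounding up, N = 109 stages.

109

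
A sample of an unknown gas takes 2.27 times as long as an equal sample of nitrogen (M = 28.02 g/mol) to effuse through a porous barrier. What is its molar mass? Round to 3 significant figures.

By Graham's law, t_X/t_N₂ = √(M_X/M_N₂).
2.27 = √(M_X/28.02)
M_X = 28.02 × 2.27² = 28.02 × 5.153 = 144 g/mol

144 g/mol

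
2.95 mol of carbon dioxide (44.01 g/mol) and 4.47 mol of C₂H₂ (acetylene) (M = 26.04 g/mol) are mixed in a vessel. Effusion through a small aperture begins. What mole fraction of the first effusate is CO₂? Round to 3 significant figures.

Each component's effusion rate ∝ (its partial pressure)·(1/√M) ∝ n_i/√M_i.
Mole fraction of CO₂ in the effusate = (n_CO₂/√M_CO₂) / (n_CO₂/√M_CO₂ + n_C₂H₂/√M_C₂H₂)
= (2.95/√44.01) / (2.95/√44.01 + 4.47/√26.04) = 0.4447/(0.4447 + 0.8760) = 0.337.

0.337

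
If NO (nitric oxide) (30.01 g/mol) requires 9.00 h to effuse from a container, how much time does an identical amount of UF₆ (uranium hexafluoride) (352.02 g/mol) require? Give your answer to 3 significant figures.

From Graham's law, t_UF₆/t_NO = √(M_UF₆/M_NO) = √(352.02/30.01) = √11.73 = 3.425.
So the time for UF₆ is 9.00 × 3.425 = 30.8 h.

30.8 h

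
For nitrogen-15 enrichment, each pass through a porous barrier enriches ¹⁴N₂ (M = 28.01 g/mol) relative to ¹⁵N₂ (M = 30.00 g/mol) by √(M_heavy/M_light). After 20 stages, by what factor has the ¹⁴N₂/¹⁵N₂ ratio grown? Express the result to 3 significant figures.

1.99

Each stage multiplies the ratio by α = √(30.00/28.01), so after 20 stages the overall factor is α^20 = (30.00/28.01)^(20/2).
= 1.07105^10 = 1.99.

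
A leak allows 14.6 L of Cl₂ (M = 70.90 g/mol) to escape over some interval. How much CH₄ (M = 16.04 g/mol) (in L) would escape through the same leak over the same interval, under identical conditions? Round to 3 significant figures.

30.7 L

Since effusion rate ∝ 1/√M, rate_CH₄/rate_Cl₂ = √(M_Cl₂/M_CH₄) = √(70.90/16.04) = √4.420 = 2.102.
So the volume for CH₄ is 14.6 × 2.102 = 30.7 L.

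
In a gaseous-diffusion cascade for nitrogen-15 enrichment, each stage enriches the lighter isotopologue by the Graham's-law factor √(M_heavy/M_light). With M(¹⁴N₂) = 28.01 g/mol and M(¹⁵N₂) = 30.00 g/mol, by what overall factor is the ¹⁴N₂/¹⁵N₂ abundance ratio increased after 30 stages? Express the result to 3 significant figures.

Each stage multiplies the ratio by α = √(30.00/28.01), so after 30 stages the overall factor is α^30 = (30.00/28.01)^(30/2).
= 1.07105^15 = 2.80.

2.80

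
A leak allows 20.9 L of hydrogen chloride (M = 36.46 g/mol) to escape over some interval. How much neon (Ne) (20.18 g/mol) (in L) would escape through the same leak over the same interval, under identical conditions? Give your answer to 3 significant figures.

Graham's law gives rate_Ne/rate_HCl = √(M_HCl/M_Ne) = √(36.46/20.18) = √1.807 = 1.344.
So the volume for Ne is 20.9 × 1.344 = 28.1 L.

28.1 L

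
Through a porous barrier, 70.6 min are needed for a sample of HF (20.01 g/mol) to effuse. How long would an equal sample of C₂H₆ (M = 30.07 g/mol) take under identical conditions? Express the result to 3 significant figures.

86.5 min

From Graham's law, t_C₂H₆/t_HF = √(M_C₂H₆/M_HF) = √(30.07/20.01) = √1.503 = 1.226.
So the time for C₂H₆ is 70.6 × 1.226 = 86.5 min.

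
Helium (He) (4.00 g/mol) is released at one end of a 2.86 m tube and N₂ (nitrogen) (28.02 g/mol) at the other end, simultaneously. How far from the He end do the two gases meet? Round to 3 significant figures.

Distances travelled in equal time are proportional to diffusion rates, so d_He/d_N₂ = √(M_N₂/M_He) = √(28.02/4.00) = 2.647.
With d_He + d_N₂ = 2.86 m, d_N₂ = 2.86/(1 + 2.647) = 0.7843 m.
d_He = 2.86 − 0.7843 = 2.08 m.

2.08 m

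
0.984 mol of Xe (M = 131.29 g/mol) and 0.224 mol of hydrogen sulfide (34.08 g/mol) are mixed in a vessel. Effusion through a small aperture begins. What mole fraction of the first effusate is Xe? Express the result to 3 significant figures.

0.691

Rate_i ∝ x_i/√M_i (Graham's law weighted by mole fraction), so the effusate composition follows n_i/√M_i.
Mole fraction of Xe in the effusate = (n_Xe/√M_Xe) / (n_Xe/√M_Xe + n_H₂S/√M_H₂S)
= (0.984/√131.29) / (0.984/√131.29 + 0.224/√34.08) = 0.08588/(0.08588 + 0.03837) = 0.691.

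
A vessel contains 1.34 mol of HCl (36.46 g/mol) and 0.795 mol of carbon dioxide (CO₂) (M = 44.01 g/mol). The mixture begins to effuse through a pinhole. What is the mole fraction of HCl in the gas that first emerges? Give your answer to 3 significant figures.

0.649

Effusion rate of each component ∝ n_i/√M_i (partial pressure × 1/√M).
x_HCl(eff) = (n_HCl/√M_HCl) / (n_HCl/√M_HCl + n_CO₂/√M_CO₂)
= (1.34/√36.46) / (1.34/√36.46 + 0.795/√44.01) = 0.2219/(0.2219 + 0.1198) = 0.649.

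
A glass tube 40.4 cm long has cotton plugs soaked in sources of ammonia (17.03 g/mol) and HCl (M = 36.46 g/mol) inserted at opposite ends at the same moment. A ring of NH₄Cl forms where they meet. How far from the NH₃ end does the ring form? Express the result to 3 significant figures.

24.0 cm

In equal time, each gas travels a distance ∝ its rate ∝ 1/√M, so d_NH₃/d_HCl = √(M_HCl/M_NH₃) = √(36.46/17.03) = 1.463.
With d_NH₃ + d_HCl = 40.4 cm, d_HCl = 40.4/(1 + 1.463) = 16.40 cm.
d_NH₃ = 40.4 − 16.40 = 24.0 cm.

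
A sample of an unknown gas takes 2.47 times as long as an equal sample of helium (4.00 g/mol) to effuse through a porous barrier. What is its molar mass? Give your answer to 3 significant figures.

24.4 g/mol

From Graham's law, t_X/t_He = √(M_X/M_He).
2.47 = √(M_X/4.00)
M_X = 4.00 × 2.47² = 4.00 × 6.101 = 24.4 g/mol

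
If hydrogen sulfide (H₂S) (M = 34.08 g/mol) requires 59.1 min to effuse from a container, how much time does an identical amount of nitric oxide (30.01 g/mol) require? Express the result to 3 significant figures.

55.5 min

Graham's law gives t_NO/t_H₂S = √(M_NO/M_H₂S) = √(30.01/34.08) = √0.8806 = 0.9384.
So the time for NO is 59.1 × 0.9384 = 55.5 min.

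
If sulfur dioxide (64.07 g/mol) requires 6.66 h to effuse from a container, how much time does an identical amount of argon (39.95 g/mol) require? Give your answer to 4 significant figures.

Since effusion rate ∝ 1/√M, t_Ar/t_SO₂ = √(M_Ar/M_SO₂) = √(39.95/64.07) = √0.6235 = 0.7896.
So the time for Ar is 6.66 × 0.7896 = 5.259 h.

5.259 h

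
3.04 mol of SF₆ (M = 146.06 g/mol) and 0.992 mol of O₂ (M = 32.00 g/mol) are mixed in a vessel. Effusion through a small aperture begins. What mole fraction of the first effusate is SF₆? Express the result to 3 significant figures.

0.589

Effusion rate of each component ∝ n_i/√M_i (partial pressure × 1/√M).
Mole fraction of SF₆ in the effusate = (n_SF₆/√M_SF₆) / (n_SF₆/√M_SF₆ + n_O₂/√M_O₂)
= (3.04/√146.06) / (3.04/√146.06 + 0.992/√32.00) = 0.2515/(0.2515 + 0.1754) = 0.589.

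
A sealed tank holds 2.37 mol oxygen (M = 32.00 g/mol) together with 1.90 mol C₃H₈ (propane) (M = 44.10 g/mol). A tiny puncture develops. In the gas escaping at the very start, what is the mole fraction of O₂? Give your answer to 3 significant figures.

The effusion rate of species i is ∝ p_i/√M_i ∝ n_i/√M_i.
Mole fraction of O₂ in the effusate = (n_O₂/√M_O₂) / (n_O₂/√M_O₂ + n_C₃H₈/√M_C₃H₈)
= (2.37/√32.00) / (2.37/√32.00 + 1.90/√44.10) = 0.4190/(0.4190 + 0.2861) = 0.594.

0.594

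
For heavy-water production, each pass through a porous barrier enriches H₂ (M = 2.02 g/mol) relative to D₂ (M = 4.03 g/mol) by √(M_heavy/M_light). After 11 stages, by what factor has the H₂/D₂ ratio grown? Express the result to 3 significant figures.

After 11 stages the ratio has grown by (√(4.03/2.02))^11 = (4.03/2.02)^(11/2).
= 1.99505^(11/2) = 44.6.

44.6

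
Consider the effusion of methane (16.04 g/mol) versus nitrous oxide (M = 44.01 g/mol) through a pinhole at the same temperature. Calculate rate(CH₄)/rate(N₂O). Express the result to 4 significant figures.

Graham's law gives rate_CH₄/rate_N₂O = √(M_N₂O/M_CH₄) = √(44.01/16.04) = √2.744 = 1.656.

1.656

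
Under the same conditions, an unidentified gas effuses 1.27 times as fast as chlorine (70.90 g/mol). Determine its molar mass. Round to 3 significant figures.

Using Graham's law: rate_X/rate_Cl₂ = √(M_Cl₂/M_X).
1.27 = √(70.90/M_X)
M_X = 70.90 / 1.27² = 70.90 / 1.613 = 44.0 g/mol

44.0 g/mol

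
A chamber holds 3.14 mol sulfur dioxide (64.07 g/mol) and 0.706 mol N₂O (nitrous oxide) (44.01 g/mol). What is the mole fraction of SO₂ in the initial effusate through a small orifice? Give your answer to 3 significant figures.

0.787

The effusion rate of species i is ∝ p_i/√M_i ∝ n_i/√M_i.
So x_SO₂ in the escaping gas = (n_SO₂/√M_SO₂) / Σ(n_i/√M_i)
= (3.14/√64.07) / (3.14/√64.07 + 0.706/√44.01) = 0.3923/(0.3923 + 0.1064) = 0.787.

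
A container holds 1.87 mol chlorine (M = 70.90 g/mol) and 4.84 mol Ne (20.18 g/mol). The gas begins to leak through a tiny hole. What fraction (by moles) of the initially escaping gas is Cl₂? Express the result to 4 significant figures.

The effusion rate of species i is ∝ p_i/√M_i ∝ n_i/√M_i.
So x_Cl₂ in the escaping gas = (n_Cl₂/√M_Cl₂) / Σ(n_i/√M_i)
= (1.87/√70.90) / (1.87/√70.90 + 4.84/√20.18) = 0.2221/(0.2221 + 1.077) = 0.1709.

0.1709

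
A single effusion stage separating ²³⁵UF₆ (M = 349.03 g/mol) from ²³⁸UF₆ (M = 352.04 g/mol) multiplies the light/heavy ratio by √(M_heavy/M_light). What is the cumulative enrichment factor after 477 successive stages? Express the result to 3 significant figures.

After 477 stages the ratio has grown by (√(352.04/349.03))^477 = (352.04/349.03)^(477/2).
= 1.00862^(477/2) = 7.75.

7.75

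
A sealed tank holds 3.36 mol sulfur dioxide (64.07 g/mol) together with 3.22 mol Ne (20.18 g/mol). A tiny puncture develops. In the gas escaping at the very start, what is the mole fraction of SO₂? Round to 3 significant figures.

The effusion rate of species i is ∝ p_i/√M_i ∝ n_i/√M_i.
x_SO₂(eff) = (n_SO₂/√M_SO₂) / (n_SO₂/√M_SO₂ + n_Ne/√M_Ne)
= (3.36/√64.07) / (3.36/√64.07 + 3.22/√20.18) = 0.4198/(0.4198 + 0.7168) = 0.369.

0.369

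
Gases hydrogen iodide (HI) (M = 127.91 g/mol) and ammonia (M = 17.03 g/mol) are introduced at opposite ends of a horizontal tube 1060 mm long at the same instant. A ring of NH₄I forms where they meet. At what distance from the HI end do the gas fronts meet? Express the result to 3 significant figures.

283 mm

Distances travelled in equal time are proportional to diffusion rates, so d_HI/d_NH₃ = √(M_NH₃/M_HI) = √(17.03/127.91) = 0.3649.
With d_HI + d_NH₃ = 1060 mm, d_NH₃ = 1060/(1 + 0.3649) = 776.6 mm.
d_HI = 1060 − 776.6 = 283 mm.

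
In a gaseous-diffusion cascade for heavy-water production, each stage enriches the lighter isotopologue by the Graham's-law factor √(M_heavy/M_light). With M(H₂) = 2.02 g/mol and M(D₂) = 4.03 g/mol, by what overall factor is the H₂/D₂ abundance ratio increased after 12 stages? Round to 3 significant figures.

63.1

Overall factor = α^12 with α = √(4.03/2.02), i.e. (4.03/2.02)^(12/2).
= 1.99505^6 = 63.1.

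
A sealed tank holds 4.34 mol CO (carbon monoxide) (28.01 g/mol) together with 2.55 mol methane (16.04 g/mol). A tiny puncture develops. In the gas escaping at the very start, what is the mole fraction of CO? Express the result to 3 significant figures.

0.563

Rate_i ∝ x_i/√M_i (Graham's law weighted by mole fraction), so the effusate composition follows n_i/√M_i.
x_CO(eff) = (n_CO/√M_CO) / (n_CO/√M_CO + n_CH₄/√M_CH₄)
= (4.34/√28.01) / (4.34/√28.01 + 2.55/√16.04) = 0.8200/(0.8200 + 0.6367) = 0.563.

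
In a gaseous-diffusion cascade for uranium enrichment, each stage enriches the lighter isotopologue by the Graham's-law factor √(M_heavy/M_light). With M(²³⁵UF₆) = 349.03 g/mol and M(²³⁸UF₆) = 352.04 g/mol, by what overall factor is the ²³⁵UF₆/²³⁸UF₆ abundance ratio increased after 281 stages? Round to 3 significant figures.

3.34

Overall factor = α^281 with α = √(352.04/349.03), i.e. (352.04/349.03)^(281/2).
= 1.00862^(281/2) = 3.34.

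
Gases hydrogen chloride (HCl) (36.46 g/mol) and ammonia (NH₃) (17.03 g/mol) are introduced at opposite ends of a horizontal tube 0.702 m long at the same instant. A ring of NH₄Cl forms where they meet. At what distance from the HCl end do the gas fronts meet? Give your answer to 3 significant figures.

Distances travelled in equal time are proportional to diffusion rates, so d_HCl/d_NH₃ = √(M_NH₃/M_HCl) = √(17.03/36.46) = 0.6834.
With d_HCl + d_NH₃ = 0.702 m, d_NH₃ = 0.702/(1 + 0.6834) = 0.4170 m.
d_HCl = 0.702 − 0.4170 = 0.285 m.

0.285 m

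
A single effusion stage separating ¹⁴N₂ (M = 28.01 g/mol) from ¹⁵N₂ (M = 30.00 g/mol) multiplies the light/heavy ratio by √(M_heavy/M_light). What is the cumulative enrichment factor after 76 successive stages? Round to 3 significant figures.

13.6

After 76 stages the ratio has grown by (√(30.00/28.01))^76 = (30.00/28.01)^(76/2).
= 1.07105^38 = 13.6.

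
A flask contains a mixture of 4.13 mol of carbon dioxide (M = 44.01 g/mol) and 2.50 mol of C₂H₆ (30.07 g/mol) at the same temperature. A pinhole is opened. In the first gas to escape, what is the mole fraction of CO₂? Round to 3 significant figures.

0.577

Each component's effusion rate ∝ (its partial pressure)·(1/√M) ∝ n_i/√M_i.
So x_CO₂ in the escaping gas = (n_CO₂/√M_CO₂) / Σ(n_i/√M_i)
= (4.13/√44.01) / (4.13/√44.01 + 2.50/√30.07) = 0.6226/(0.6226 + 0.4559) = 0.577.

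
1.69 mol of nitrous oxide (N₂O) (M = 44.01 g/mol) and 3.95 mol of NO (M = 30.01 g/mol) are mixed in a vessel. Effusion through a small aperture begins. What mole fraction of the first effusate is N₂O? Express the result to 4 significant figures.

Each component's effusion rate ∝ (its partial pressure)·(1/√M) ∝ n_i/√M_i.
So x_N₂O in the escaping gas = (n_N₂O/√M_N₂O) / Σ(n_i/√M_i)
= (1.69/√44.01) / (1.69/√44.01 + 3.95/√30.01) = 0.2547/(0.2547 + 0.7210) = 0.2611.

0.2611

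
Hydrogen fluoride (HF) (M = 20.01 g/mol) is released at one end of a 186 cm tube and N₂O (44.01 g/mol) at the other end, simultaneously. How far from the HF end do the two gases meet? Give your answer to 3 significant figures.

Distances travelled in equal time are proportional to diffusion rates, so d_HF/d_N₂O = √(M_N₂O/M_HF) = √(44.01/20.01) = 1.483.
With d_HF + d_N₂O = 186 cm, d_N₂O = 186/(1 + 1.483) = 74.91 cm.
d_HF = 186 − 74.91 = 111 cm.

111 cm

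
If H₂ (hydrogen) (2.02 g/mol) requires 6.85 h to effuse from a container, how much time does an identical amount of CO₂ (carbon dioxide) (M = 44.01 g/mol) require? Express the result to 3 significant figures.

32.0 h

Since effusion rate ∝ 1/√M, t_CO₂/t_H₂ = √(M_CO₂/M_H₂) = √(44.01/2.02) = √21.79 = 4.668.
So the time for CO₂ is 6.85 × 4.668 = 32.0 h.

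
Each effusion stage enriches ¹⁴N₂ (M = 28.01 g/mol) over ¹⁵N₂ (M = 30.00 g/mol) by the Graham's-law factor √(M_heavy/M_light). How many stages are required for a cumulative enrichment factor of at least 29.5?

Per stage α = (30.00/28.01)^(1/2) = 1.07105^0.5, giving ln α = 0.03432.
Need α^N ≥ 29.5 ⇒ N ≥ ln(29.5) / ln α = 3.384 / 0.03432 = 98.62.
Rounding up, N = 99 stages.

99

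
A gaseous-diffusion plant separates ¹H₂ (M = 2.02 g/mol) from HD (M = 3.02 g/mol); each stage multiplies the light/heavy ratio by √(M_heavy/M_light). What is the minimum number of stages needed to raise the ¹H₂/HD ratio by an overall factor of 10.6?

12

Single-stage factor α = √(3.02/2.02), so ln α = ½ ln(1.49505) = 0.2011.
Need α^N ≥ 10.6 ⇒ N ≥ ln(10.6) / ln α = 2.361 / 0.2011 = 11.74.
Rounding up, N = 12 stages.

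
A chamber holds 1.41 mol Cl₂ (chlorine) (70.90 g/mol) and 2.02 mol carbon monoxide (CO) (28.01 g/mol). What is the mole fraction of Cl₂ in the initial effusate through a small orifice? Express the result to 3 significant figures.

0.305

Each component's effusion rate ∝ (its partial pressure)·(1/√M) ∝ n_i/√M_i.
So x_Cl₂ in the escaping gas = (n_Cl₂/√M_Cl₂) / Σ(n_i/√M_i)
= (1.41/√70.90) / (1.41/√70.90 + 2.02/√28.01) = 0.1675/(0.1675 + 0.3817) = 0.305.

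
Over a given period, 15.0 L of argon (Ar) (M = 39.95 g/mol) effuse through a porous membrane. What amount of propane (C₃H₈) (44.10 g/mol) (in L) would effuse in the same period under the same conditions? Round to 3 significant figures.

From Graham's law, rate_C₃H₈/rate_Ar = √(M_Ar/M_C₃H₈) = √(39.95/44.10) = √0.9059 = 0.9518.
So the volume for C₃H₈ is 15.0 × 0.9518 = 14.3 L.

14.3 L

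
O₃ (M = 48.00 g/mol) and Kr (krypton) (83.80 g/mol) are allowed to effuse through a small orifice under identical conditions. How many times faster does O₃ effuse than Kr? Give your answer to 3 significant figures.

Using Graham's law: rate_O₃/rate_Kr = √(M_Kr/M_O₃) = √(83.80/48.00) = √1.746 = 1.32.

1.32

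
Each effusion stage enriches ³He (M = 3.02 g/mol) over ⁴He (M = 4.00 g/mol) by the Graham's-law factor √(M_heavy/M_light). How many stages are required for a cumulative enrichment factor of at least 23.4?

Per stage α = (4.00/3.02)^(1/2) = 1.32450^0.5, giving ln α = 0.1405.
Need α^N ≥ 23.4 ⇒ N ≥ ln(23.4) / ln α = 3.153 / 0.1405 = 22.44.
Rounding up, N = 23 stages.

23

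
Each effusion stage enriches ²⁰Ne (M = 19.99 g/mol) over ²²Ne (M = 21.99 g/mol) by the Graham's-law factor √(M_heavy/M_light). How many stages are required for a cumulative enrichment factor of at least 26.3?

With α = √(21.99/19.99) per stage, ln α = ½ ln(1.10005) = 0.04768.
Need α^N ≥ 26.3 ⇒ N ≥ ln(26.3) / ln α = 3.270 / 0.04768 = 68.58.
Rounding up, N = 69 stages.

69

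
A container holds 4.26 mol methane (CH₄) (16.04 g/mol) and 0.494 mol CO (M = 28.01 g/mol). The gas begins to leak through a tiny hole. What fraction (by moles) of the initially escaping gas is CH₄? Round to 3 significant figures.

Rate_i ∝ x_i/√M_i (Graham's law weighted by mole fraction), so the effusate composition follows n_i/√M_i.
So x_CH₄ in the escaping gas = (n_CH₄/√M_CH₄) / Σ(n_i/√M_i)
= (4.26/√16.04) / (4.26/√16.04 + 0.494/√28.01) = 1.064/(1.064 + 0.09334) = 0.919.

0.919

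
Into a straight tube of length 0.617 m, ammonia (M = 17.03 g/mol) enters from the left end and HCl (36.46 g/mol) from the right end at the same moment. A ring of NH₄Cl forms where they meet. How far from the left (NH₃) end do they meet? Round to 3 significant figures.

0.367 m

The fronts meet when d_NH₃ + d_HCl = L with d_NH₃/d_HCl = √(M_HCl/M_NH₃) (Graham's law). Here √(M_HCl/M_NH₃) = √(36.46/17.03) = 1.463.
With d_NH₃ + d_HCl = 0.617 m, d_HCl = 0.617/(1 + 1.463) = 0.2505 m.
d_NH₃ = 0.617 − 0.2505 = 0.367 m.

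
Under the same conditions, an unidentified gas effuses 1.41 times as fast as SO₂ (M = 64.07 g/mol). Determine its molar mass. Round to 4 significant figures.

By Graham's law, rate_X/rate_SO₂ = √(M_SO₂/M_X).
1.41 = √(64.07/M_X)
M_X = 64.07 / 1.41² = 64.07 / 1.988 = 32.23 g/mol

32.23 g/mol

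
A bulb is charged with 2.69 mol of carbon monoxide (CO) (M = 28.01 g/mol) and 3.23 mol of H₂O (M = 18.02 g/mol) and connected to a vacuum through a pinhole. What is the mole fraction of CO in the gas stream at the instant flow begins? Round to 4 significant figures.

0.4005

The effusion rate of species i is ∝ p_i/√M_i ∝ n_i/√M_i.
x_CO(eff) = (n_CO/√M_CO) / (n_CO/√M_CO + n_H₂O/√M_H₂O)
= (2.69/√28.01) / (2.69/√28.01 + 3.23/√18.02) = 0.5083/(0.5083 + 0.7609) = 0.4005.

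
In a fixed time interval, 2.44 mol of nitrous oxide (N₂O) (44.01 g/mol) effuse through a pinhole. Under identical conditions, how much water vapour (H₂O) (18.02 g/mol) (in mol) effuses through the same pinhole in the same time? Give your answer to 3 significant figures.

Since effusion rate ∝ 1/√M, rate_H₂O/rate_N₂O = √(M_N₂O/M_H₂O) = √(44.01/18.02) = √2.442 = 1.563.
So the amount for H₂O is 2.44 × 1.563 = 3.81 mol.

3.81 mol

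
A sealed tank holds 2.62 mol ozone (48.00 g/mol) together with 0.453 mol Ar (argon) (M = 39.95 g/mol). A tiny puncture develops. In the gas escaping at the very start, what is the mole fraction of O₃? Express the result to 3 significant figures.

0.841

Effusion rate of each component ∝ n_i/√M_i (partial pressure × 1/√M).
Mole fraction of O₃ in the effusate = (n_O₃/√M_O₃) / (n_O₃/√M_O₃ + n_Ar/√M_Ar)
= (2.62/√48.00) / (2.62/√48.00 + 0.453/√39.95) = 0.3782/(0.3782 + 0.07167) = 0.841.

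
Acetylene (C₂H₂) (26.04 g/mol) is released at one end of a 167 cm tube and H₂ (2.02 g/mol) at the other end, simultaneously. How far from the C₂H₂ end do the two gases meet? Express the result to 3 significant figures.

In equal time, each gas travels a distance ∝ its rate ∝ 1/√M, so d_C₂H₂/d_H₂ = √(M_H₂/M_C₂H₂) = √(2.02/26.04) = 0.2785.
With d_C₂H₂ + d_H₂ = 167 cm, d_H₂ = 167/(1 + 0.2785) = 130.6 cm.
d_C₂H₂ = 167 − 130.6 = 36.4 cm.

36.4 cm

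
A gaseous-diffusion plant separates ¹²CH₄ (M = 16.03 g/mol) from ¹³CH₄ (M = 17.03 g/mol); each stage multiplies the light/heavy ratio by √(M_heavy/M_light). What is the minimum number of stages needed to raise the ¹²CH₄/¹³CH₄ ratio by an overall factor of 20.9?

Per stage α = (17.03/16.03)^(1/2) = 1.06238^0.5, giving ln α = 0.03026.
Need α^N ≥ 20.9 ⇒ N ≥ ln(20.9) / ln α = 3.040 / 0.03026 = 100.46.
Rounding up, N = 101 stages.

101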